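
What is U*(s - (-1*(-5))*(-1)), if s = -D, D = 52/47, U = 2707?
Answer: 495381/47 ≈ 10540.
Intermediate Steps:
D = 52/47 (D = 52*(1/47) = 52/47 ≈ 1.1064)
s = -52/47 (s = -1*52/47 = -52/47 ≈ -1.1064)
U*(s - (-1*(-5))*(-1)) = 2707*(-52/47 - (-1*(-5))*(-1)) = 2707*(-52/47 - 5*(-1)) = 2707*(-52/47 - 1*(-5)) = 2707*(-52/47 + 5) = 2707*(183/47) = 495381/47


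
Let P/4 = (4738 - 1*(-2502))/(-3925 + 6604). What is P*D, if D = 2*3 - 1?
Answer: 144800/2679 ≈ 54.050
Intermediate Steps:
D = 5 (D = 6 - 1 = 5)
P = 28960/2679 (P = 4*((4738 - 1*(-2502))/(-3925 + 6604)) = 4*((4738 + 2502)/2679) = 4*(7240*(1/2679)) = 4*(7240/2679) = 28960/2679 ≈ 10.810)
P*D = (28960/2679)*5 = 144800/2679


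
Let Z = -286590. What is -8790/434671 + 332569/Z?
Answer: -147077225899/124572361890 ≈ -1.1807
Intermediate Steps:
-8790/434671 + 332569/Z = -8790/434671 + 332569/(-286590) = -8790*1/434671 + 332569*(-1/286590) = -8790/434671 - 332569/286590 = -147077225899/124572361890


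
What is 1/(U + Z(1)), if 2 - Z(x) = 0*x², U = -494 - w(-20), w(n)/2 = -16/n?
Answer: -5/2468 ≈ -0.0020259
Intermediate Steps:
w(n) = -32/n (w(n) = 2*(-16/n) = -32/n)
U = -2478/5 (U = -494 - (-32)/(-20) = -494 - (-32)*(-1)/20 = -494 - 1*8/5 = -494 - 8/5 = -2478/5 ≈ -495.60)
Z(x) = 2 (Z(x) = 2 - 0*x² = 2 - 1*0 = 2 + 0 = 2)
1/(U + Z(1)) = 1/(-2478/5 + 2) = 1/(-2468/5) = -5/2468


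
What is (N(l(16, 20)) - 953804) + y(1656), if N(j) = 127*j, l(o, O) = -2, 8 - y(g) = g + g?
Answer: -957362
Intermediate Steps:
y(g) = 8 - 2*g (y(g) = 8 - (g + g) = 8 - 2*g)
(N(l(16, 20)) - 953804) + y(1656) = (127*(-2) - 953804) + (8 - 2*1656) = (-254 - 953804) + (8 - 3312) = -954058 - 3304 = -957362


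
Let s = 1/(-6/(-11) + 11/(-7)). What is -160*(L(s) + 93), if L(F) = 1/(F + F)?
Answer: -1139440/77 ≈ -14798.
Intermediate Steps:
s = -77/79 (s = 1/(-6*(-1/11) + 11*(-⅐)) = 1/(6/11 - 11/7) = 1/(-79/77) = -77/79 ≈ -0.97468)
L(F) = 1/(2*F)
-160*(L(s) + 93) = -160*(1/(2*(-77/79)) + 93) = -160*((½)*(-79/77) + 93) = -160*(-79/154 + 93) = -160*14243/154 = -1139440/77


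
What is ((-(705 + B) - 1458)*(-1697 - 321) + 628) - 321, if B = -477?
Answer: 3402655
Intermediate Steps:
((-(705 + B) - 1458)*(-1697 - 321) + 628) - 321 = ((-(705 - 477) - 1458)*(-1697 - 321) + 628) - 321 = ((-1*228 - 1458)*(-2018) + 628) - 321 = ((-228 - 1458)*(-2018) + 628) - 321 = (-1686*(-2018) + 628) - 321 = (3402348 + 628) - 321 = 3402976 - 321 = 3402655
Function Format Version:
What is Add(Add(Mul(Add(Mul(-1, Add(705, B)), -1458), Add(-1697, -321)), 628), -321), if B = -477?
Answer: 3402655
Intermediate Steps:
Add(Add(Mul(Add(Mul(-1, Add(705, B)), -1458), Add(-1697, -321)), 628), -321) = Add(Add(Mul(Add(Mul(-1, Add(705, -477)), -1458), Add(-1697, -321)), 628), -321) = Add(Add(Mul(Add(Mul(-1, 228), -1458), -2018), 628), -321) = Add(Add(Mul(Add(-228, -1458), -2018), 628), -321) = Add(Add(Mul(-1686, -2018), 628), -321) = Add(Add(3402348, 628), -321) = Add(3402976, -321) = 3402655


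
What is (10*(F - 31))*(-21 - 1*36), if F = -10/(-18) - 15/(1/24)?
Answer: 667660/3 ≈ 2.2255e+5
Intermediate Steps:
F = -3235/9 (F = -10*(-1/18) - 15/1/24 = 5/9 - 15*24 = 5/9 - 360 = -3235/9 ≈ -359.44)
(10*(F - 31))*(-21 - 1*36) = (10*(-3235/9 - 31))*(-21 - 1*36) = (10*(-3514/9))*(-21 - 36) = -35140/9*(-57) = 667660/3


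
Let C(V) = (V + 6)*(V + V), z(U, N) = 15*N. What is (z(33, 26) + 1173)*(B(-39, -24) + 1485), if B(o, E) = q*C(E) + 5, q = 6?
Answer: 10431462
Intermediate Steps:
C(V) = 2*V*(6 + V) (C(V) = (6 + V)*(2*V) = 2*V*(6 + V))
B(o, E) = 5 + 12*E*(6 + E) (B(o, E) = 6*(2*E*(6 + E)) + 5 = 12*E*(6 + E) + 5 = 5 + 12*E*(6 + E))
(z(33, 26) + 1173)*(B(-39, -24) + 1485) = (15*26 + 1173)*((5 + 12*(-24)*(6 - 24)) + 1485) = (390 + 1173)*((5 + 12*(-24)*(-18)) + 1485) = 1563*((5 + 5184) + 1485) = 1563*(5189 + 1485) = 1563*6674 = 10431462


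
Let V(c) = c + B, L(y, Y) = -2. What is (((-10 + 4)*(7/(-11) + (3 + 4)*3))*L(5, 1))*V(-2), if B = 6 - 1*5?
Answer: -2688/11 ≈ -244.36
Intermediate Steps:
B = 1 (B = 6 - 5 = 1)
V(c) = 1 + c (V(c) = c + 1 = 1 + c)
(((-10 + 4)*(7/(-11) + (3 + 4)*3))*L(5, 1))*V(-2) = (((-10 + 4)*(7/(-11) + (3 + 4)*3))*(-2))*(1 - 2) = (-6*(7*(-1/11) + 7*3)*(-2))*(-1) = (-6*(-7/11 + 21)*(-2))*(-1) = (-6*224/11*(-2))*(-1) = -1344/11*(-2)*(-1) = (2688/11)*(-1) = -2688/11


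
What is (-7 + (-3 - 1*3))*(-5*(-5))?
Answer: -325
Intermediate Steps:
(-7 + (-3 - 1*3))*(-5*(-5)) = (-7 + (-3 - 3))*25 = (-7 - 6)*25 = -13*25 = -325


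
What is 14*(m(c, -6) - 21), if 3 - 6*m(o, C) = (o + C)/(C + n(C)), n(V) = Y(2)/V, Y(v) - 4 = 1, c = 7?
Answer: -11753/41 ≈ -286.66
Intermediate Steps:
Y(v) = 5 (Y(v) = 4 + 1 = 5)
n(V) = 5/V
m(o, C) = ½ - (C + o)/(6*(C + 5/C)) (m(o, C) = ½ - (o + C)/(6*(C + 5/C)) = ½ - (C + o)/(6*(C + 5/C)))
14*(m(c, -6) - 21) = 14*((15 - 6*(-1*7 + 2*(-6)))/(6*(5 + (-6)²)) - 21) = 14*((15 - 6*(-7 - 12))/(6*(5 + 36)) - 21) = 14*((⅙)*(15 - 6*(-19))/41 - 21) = 14*((⅙)*(1/41)*(15 + 114) - 21) = 14*((⅙)*(1/41)*129 - 21) = 14*(43/82 - 21) = 14*(-1679/82) = -11753/41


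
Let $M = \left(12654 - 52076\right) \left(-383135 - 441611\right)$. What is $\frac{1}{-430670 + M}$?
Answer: $\frac{1}{32512706142} \approx 3.0757 \cdot 10^{-11}$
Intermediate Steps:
$M = 32513136812$ ($M = \left(-39422\right) \left(-824746\right) = 32513136812$)
$\frac{1}{-430670 + M} = \frac{1}{-430670 + 32513136812} = \frac{1}{32512706142}$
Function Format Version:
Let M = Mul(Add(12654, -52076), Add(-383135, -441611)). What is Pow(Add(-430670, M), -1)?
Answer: Rational(1, 32512706142) ≈ 3.0757e-11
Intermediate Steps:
M = 32513136812 (M = Mul(-39422, -824746) = 32513136812)
Pow(Add(-430670, M), -1) = Pow(Add(-430670, 32513136812), -1) = Pow(32512706142, -1) = Rational(1, 32512706142)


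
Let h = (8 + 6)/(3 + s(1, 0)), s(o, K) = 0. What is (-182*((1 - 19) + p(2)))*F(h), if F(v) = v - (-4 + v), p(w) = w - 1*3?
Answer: 13832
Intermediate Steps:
p(w) = -3 + w (p(w) = w - 3 = -3 + w)
h = 14/3 (h = (8 + 6)/(3 + 0) = 14/3 ≈ 4.6667)
F(v) = 4 (F(v) = v + (4 - v) = 4)
(-182*((1 - 19) + p(2)))*F(h) = -182*((1 - 19) + (-3 + 2))*4 = -182*(-18 - 1)*4 = -182*(-19)*4 = 3458*4 = 13832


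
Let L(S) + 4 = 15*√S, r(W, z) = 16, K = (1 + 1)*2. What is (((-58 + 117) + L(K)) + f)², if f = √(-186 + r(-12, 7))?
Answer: (85 + I*√170)² ≈ 7055.0 + 2216.5*I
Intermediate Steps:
K = 4 (K = 2*2 = 4)
L(S) = -4 + 15*√S
f = I*√170 (f = √(-186 + 16) = √(-170) = I*√170 ≈ 13.038*I)
(((-58 + 117) + L(K)) + f)² = (((-58 + 117) + (-4 + 15*√4)) + I*√170)² = ((59 + (-4 + 15*2)) + I*√170)² = ((59 + (-4 + 30)) + I*√170)² = ((59 + 26) + I*√170)² = (85 + I*√170)²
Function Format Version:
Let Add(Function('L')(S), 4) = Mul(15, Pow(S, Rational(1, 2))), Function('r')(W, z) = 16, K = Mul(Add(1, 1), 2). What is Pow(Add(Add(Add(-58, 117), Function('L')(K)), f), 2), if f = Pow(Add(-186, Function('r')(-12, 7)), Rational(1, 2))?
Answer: Pow(Add(85, Mul(I, Pow(170, Rational(1, 2)))), 2) ≈ Add(7055.0, Mul(2216.5, I))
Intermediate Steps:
K = 4 (K = Mul(2, 2) = 4)
Function('L')(S) = Add(-4, Mul(15, Pow(S, Rational(1, 2))))
f = Mul(I, Pow(170, Rational(1, 2))) (f = Pow(Add(-186, 16), Rational(1, 2)) = Pow(-170, Rational(1, 2)) = Mul(I, Pow(170, Rational(1, 2))) ≈ Mul(13.038, I))
Pow(Add(Add(Add(-58, 117), Function('L')(K)), f), 2) = Pow(Add(Add(Add(-58, 117), Add(-4, Mul(15, Pow(4, Rational(1, 2))))), Mul(I, Pow(170, Rational(1, 2)))), 2) = Pow(Add(Add(59, Add(-4, Mul(15, 2))), Mul(I, Pow(170, Rational(1, 2)))), 2) = Pow(Add(Add(59, Add(-4, 30)), Mul(I, Pow(170, Rational(1, 2)))), 2) = Pow(Add(Add(59, 26), Mul(I, Pow(170, Rational(1, 2)))), 2) = Pow(Add(85, Mul(I, Pow(170, Rational(1, 2)))), 2)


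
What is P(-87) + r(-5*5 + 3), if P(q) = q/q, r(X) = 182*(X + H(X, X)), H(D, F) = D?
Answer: -8007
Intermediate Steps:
r(X) = 364*X (r(X) = 182*(X + X) = 182*(2*X) = 364*X)
P(q) = 1
P(-87) + r(-5*5 + 3) = 1 + 364*(-5*5 + 3) = 1 + 364*(-25 + 3) = 1 + 364*(-22) = 1 - 8008 = -8007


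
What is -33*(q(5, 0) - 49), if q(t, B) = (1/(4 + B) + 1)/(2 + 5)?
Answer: 45111/28 ≈ 1611.1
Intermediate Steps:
q(t, B) = ⅐ + 1/(7*(4 + B)) (q(t, B) = (1 + 1/(4 + B))/7 = (1 + 1/(4 + B))*(⅐) = ⅐ + 1/(7*(4 + B)))
-33*(q(5, 0) - 49) = -33*((5 + 0)/(7*(4 + 0)) - 49) = -33*((⅐)*5/4 - 49) = -33*((⅐)*(¼)*5 - 49) = -33*(5/28 - 49) = -33*(-1367/28) = 45111/28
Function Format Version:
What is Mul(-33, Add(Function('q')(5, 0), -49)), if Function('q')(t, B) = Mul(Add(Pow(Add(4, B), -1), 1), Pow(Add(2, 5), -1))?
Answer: Rational(45111, 28) ≈ 1611.1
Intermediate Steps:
Function('q')(t, B) = Add(Rational(1, 7), Mul(Rational(1, 7), Pow(Add(4, B), -1))) (Function('q')(t, B) = Mul(Add(1, Pow(Add(4, B), -1)), Pow(7, -1)) = Mul(Add(1, Pow(Add(4, B), -1)), Rational(1, 7)) = Add(Rational(1, 7), Mul(Rational(1, 7), Pow(Add(4, B), -1))))
Mul(-33, Add(Function('q')(5, 0), -49)) = Mul(-33, Add(Mul(Rational(1, 7), Pow(Add(4, 0), -1), Add(5, 0)), -49)) = Mul(-33, Add(Mul(Rational(1, 7), Pow(4, -1), 5), -49)) = Mul(-33, Add(Mul(Rational(1, 7), Rational(1, 4), 5), -49)) = Mul(-33, Add(Rational(5, 28), -49)) = Mul(-33, Rational(-1367, 28)) = Rational(45111, 28)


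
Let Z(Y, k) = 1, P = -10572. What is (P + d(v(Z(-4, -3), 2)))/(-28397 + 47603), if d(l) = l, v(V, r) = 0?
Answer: -1762/3201 ≈ -0.55045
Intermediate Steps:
(P + d(v(Z(-4, -3), 2)))/(-28397 + 47603) = (-10572 + 0)/(-28397 + 47603) = -10572/19206 = -10572*1/19206 = -1762/3201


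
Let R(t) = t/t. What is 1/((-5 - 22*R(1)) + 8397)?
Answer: 1/8370 ≈ 0.00011947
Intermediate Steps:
R(t) = 1
1/((-5 - 22*R(1)) + 8397) = 1/((-5 - 22*1) + 8397) = 1/((-5 - 22) + 8397) = 1/(-27 + 8397) = 1/8370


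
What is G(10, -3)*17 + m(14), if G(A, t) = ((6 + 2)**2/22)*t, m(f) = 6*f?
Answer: -708/11 ≈ -64.364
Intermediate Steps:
G(A, t) = 32*t/11 (G(A, t) = (8**2*(1/22))*t = (64*(1/22))*t = 32*t/11)
G(10, -3)*17 + m(14) = ((32/11)*(-3))*17 + 6*14 = -96/11*17 + 84 = -1632/11 + 84 = -708/11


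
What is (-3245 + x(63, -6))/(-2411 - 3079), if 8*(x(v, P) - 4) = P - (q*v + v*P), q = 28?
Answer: 683/1098 ≈ 0.62204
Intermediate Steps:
x(v, P) = 4 - 7*v/2 + P/8 - P*v/8 (x(v, P) = 4 + (P - (28*v + v*P))/8 = 4 + (P - (28*v + P*v))/8 = 4 + (P + (-28*v - P*v))/8 = 4 + (P - 28*v - P*v)/8 = 4 + (-7*v/2 + P/8 - P*v/8) = 4 - 7*v/2 + P/8 - P*v/8)
(-3245 + x(63, -6))/(-2411 - 3079) = (-3245 + (4 - 7/2*63 + (1/8)*(-6) - 1/8*(-6)*63))/(-2411 - 3079) = (-3245 + (4 - 441/2 - 3/4 + 189/4))/(-5490) = (-3245 - 170)*(-1/5490) = -3415*(-1/5490) = 683/1098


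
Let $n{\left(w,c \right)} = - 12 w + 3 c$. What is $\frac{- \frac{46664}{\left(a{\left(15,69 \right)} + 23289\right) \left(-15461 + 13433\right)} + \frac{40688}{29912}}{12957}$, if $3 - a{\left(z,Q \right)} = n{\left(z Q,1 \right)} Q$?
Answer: $\frac{2269380988304}{21616363398958965} \approx 0.00010498$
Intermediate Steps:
$a{\left(z,Q \right)} = 3 - Q \left(3 - 12 Q z\right)$ ($a{\left(z,Q \right)} = 3 - \left(- 12 z Q + 3 \cdot 1\right) Q = 3 - \left(- 12 Q z + 3\right) Q = 3 - \left(3 - 12 Q z\right) Q = 3 - Q \left(3 - 12 Q z\right)$)
$\frac{- \frac{46664}{\left(a{\left(15,69 \right)} + 23289\right) \left(-15461 + 13433\right)} + \frac{40688}{29912}}{12957} = \frac{- \frac{46664}{\left(\left(3 + 3 \cdot 69 \left(-1 + 4 \cdot 69 \cdot 15\right)\right) + 23289\right) \left(-15461 + 13433\right)} + \frac{40688}{29912}}{12957} = \left(- \frac{46664}{\left(\left(3 + 3 \cdot 69 \left(-1 + 4140\right)\right) + 23289\right) \left(-2028\right)} + 40688 \cdot \frac{1}{29912}\right) \frac{1}{12957} = \left(- \frac{46664}{\left(\left(3 + 3 \cdot 69 \cdot 4139\right) + 23289\right) \left(-2028\right)} + \frac{5086}{3739}\right) \frac{1}{12957} = \left(- \frac{46664}{\left(\left(3 + 856773\right) + 23289\right) \left(-2028\right)} + \frac{5086}{3739}\right) \frac{1}{12957} = \left(- \frac{46664}{\left(856776 + 23289\right) \left(-2028\right)} + \frac{5086}{3739}\right) \frac{1}{12957} = \left(- \frac{46664}{880065 \left(-2028\right)} + \frac{5086}{3739}\right) \frac{1}{12957} = \left(- \frac{46664}{-1784771820} + \frac{5086}{3739}\right) \frac{1}{12957} = \left(\left(-46664\right) \left(- \frac{1}{1784771820}\right) + \frac{5086}{3739}\right) \frac{1}{12957} = \left(\frac{11666}{446192955} + \frac{5086}{3739}\right) \frac{1}{12957} = \frac{2269380988304}{1668315458745} \cdot \frac{1}{12957} = \frac{2269380988304}{21616363398958965}$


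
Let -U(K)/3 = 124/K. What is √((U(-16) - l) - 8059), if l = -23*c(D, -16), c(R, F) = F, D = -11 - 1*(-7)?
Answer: 9*I*√415/2 ≈ 91.672*I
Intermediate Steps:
D = -4 (D = -11 + 7 = -4)
U(K) = -372/K
l = 368 (l = -23*(-16) = 368)
√((U(-16) - l) - 8059) = √((-372/(-16) - 1*368) - 8059) = √((-372*(-1/16) - 368) - 8059) = √((93/4 - 368) - 8059) = √(-1379/4 - 8059) = √(-33615/4) = 9*I*√415/2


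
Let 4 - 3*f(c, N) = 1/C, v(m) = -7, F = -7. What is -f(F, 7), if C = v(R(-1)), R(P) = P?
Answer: -29/21 ≈ -1.3810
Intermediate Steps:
C = -7
f(c, N) = 29/21 (f(c, N) = 4/3 - 1/3/(-7) = 4/3 - 1/3*(-1/7) = 4/3 + 1/21 = 29/21)
-f(F, 7) = -1*29/21 = -29/21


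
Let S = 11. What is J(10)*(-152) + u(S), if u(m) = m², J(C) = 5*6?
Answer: -4439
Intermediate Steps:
J(C) = 30
J(10)*(-152) + u(S) = 30*(-152) + 11² = -4560 + 121 = -4439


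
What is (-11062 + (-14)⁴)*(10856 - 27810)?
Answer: -463759716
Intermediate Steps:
(-11062 + (-14)⁴)*(10856 - 27810) = (-11062 + 38416)*(-16954) = 27354*(-16954) = -463759716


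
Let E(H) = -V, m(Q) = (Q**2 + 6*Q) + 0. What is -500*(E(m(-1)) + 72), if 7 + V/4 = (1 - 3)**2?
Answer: -42000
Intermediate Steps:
m(Q) = Q**2 + 6*Q
V = -12 (V = -28 + 4*(1 - 3)**2 = -28 + 4*(-2)**2 = -28 + 4*4 = -28 + 16 = -12)
E(H) = 12 (E(H) = -1*(-12) = 12)
-500*(E(m(-1)) + 72) = -500*(12 + 72) = -500*84 = -42000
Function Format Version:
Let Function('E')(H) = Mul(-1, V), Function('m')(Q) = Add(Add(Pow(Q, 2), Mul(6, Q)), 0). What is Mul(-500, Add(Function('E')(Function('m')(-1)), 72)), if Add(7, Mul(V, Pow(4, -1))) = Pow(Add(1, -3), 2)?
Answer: -42000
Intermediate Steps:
Function('m')(Q) = Add(Pow(Q, 2), Mul(6, Q))
V = -12 (V = Add(-28, Mul(4, Pow(Add(1, -3), 2))) = Add(-28, Mul(4, Pow(-2, 2))) = Add(-28, Mul(4, 4)) = Add(-28, 16) = -12)
Function('E')(H) = 12 (Function('E')(H) = Mul(-1, -12) = 12)
Mul(-500, Add(Function('E')(Function('m')(-1)), 72)) = Mul(-500, Add(12, 72)) = Mul(-500, 84) = -42000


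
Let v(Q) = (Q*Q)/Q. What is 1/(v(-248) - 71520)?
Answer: -1/71768 ≈ -1.3934e-5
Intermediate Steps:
v(Q) = Q (v(Q) = Q²/Q = Q)
1/(v(-248) - 71520) = 1/(-248 - 71520) = 1/(-71768) = -1/71768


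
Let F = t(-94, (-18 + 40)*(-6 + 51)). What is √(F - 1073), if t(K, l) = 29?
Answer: 6*I*√29 ≈ 32.311*I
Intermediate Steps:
F = 29
√(F - 1073) = √(29 - 1073) = √(-1044) = 6*I*√29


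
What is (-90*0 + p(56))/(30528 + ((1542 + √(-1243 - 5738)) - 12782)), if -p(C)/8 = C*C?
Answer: -483897344/372033925 + 25088*I*√6981/372033925 ≈ -1.3007 + 0.0056343*I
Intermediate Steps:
p(C) = -8*C² (p(C) = -8*C*C = -8*C²)
(-90*0 + p(56))/(30528 + ((1542 + √(-1243 - 5738)) - 12782)) = (-90*0 - 8*56²)/(30528 + ((1542 + √(-1243 - 5738)) - 12782)) = (0 - 8*3136)/(30528 + ((1542 + √(-6981)) - 12782)) = (0 - 25088)/(30528 + ((1542 + I*√6981) - 12782)) = -25088/(30528 + (-11240 + I*√6981)) = -25088/(19288 + I*√6981)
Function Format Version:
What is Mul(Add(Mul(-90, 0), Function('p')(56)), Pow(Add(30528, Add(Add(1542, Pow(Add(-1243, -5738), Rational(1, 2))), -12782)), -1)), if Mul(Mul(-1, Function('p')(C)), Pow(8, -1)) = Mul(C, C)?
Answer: Add(Rational(-483897344, 372033925), Mul(Rational(25088, 372033925), I, Pow(6981, Rational(1, 2)))) ≈ Add(-1.3007, Mul(0.0056343, I))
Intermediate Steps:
Function('p')(C) = Mul(-8, Pow(C, 2)) (Function('p')(C) = Mul(-8, Mul(C, C)) = Mul(-8, Pow(C, 2)))
Mul(Add(Mul(-90, 0), Function('p')(56)), Pow(Add(30528, Add(Add(1542, Pow(Add(-1243, -5738), Rational(1, 2))), -12782)), -1)) = Mul(Add(Mul(-90, 0), Mul(-8, Pow(56, 2))), Pow(Add(30528, Add(Add(1542, Pow(Add(-1243, -5738), Rational(1, 2))), -12782)), -1)) = Mul(Add(0, Mul(-8, 3136)), Pow(Add(30528, Add(Add(1542, Pow(-6981, Rational(1, 2))), -12782)), -1)) = Mul(Add(0, -25088), Pow(Add(30528, Add(Add(1542, Mul(I, Pow(6981, Rational(1, 2)))), -12782)), -1)) = Mul(-25088, Pow(Add(30528, Add(-11240, Mul(I, Pow(6981, Rational(1, 2))))), -1)) = Mul(-25088, Pow(Add(19288, Mul(I, Pow(6981, Rational(1, 2)))), -1))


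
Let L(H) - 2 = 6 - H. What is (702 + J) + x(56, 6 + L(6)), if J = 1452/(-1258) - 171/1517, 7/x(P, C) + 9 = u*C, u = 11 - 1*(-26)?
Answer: 18071834/25789 ≈ 700.76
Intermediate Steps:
L(H) = 8 - H (L(H) = 2 + (6 - H) = 8 - H)
u = 37 (u = 11 + 26 = 37)
x(P, C) = 7/(-9 + 37*C)
J = -32673/25789 (J = 1452*(-1/1258) - 171*1/1517 = -726/629 - 171/1517 = -32673/25789 ≈ -1.2669)
(702 + J) + x(56, 6 + L(6)) = (702 - 32673/25789) + 7/(-9 + 37*(6 + (8 - 1*6))) = 18071205/25789 + 7/(-9 + 37*(6 + (8 - 6))) = 18071205/25789 + 7/(-9 + 37*(6 + 2)) = 18071205/25789 + 7/(-9 + 37*8) = 18071205/25789 + 7/(-9 + 296) = 18071205/25789 + 7/287 = 18071205/25789 + 7*(1/287) = 18071205/25789 + 1/41 = 18071834/25789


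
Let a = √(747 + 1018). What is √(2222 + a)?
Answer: √(2222 + √1765) ≈ 47.582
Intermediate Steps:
a = √1765 ≈ 42.012
√(2222 + a) = √(2222 + √1765)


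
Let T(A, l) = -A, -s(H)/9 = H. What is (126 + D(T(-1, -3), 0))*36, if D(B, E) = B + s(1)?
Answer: 4248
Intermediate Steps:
s(H) = -9*H
D(B, E) = -9 + B (D(B, E) = B - 9*1 = B - 9 = -9 + B)
(126 + D(T(-1, -3), 0))*36 = (126 + (-9 - 1*(-1)))*36 = (126 + (-9 + 1))*36 = (126 - 8)*36 = 118*36 = 4248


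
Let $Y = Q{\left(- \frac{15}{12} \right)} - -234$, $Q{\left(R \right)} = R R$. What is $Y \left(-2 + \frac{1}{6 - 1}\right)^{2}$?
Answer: $\frac{305289}{400} \approx 763.22$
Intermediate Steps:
$Q{\left(R \right)} = R^{2}$
$Y = \frac{3769}{16}$ ($Y = \left(- \frac{15}{12}\right)^{2} - -234 = \left(\left(-15\right) \frac{1}{12}\right)^{2} + 234 = \left(- \frac{5}{4}\right)^{2} + 234 = \frac{25}{16} + 234 = \frac{3769}{16} \approx 235.56$)
$Y \left(-2 + \frac{1}{6 - 1}\right)^{2} = \frac{3769 \left(-2 + \frac{1}{6 - 1}\right)^{2}}{16} = \frac{3769 \left(-2 + \frac{1}{5}\right)^{2}}{16} = \frac{3769 \left(- \frac{9}{5}\right)^{2}}{16} = \frac{3769}{16} \cdot \frac{81}{25} = \frac{305289}{400}$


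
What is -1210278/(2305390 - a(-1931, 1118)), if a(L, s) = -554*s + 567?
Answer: -1210278/2924195 ≈ -0.41388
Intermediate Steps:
a(L, s) = 567 - 554*s
-1210278/(2305390 - a(-1931, 1118)) = -1210278/(2305390 - (567 - 554*1118)) = -1210278/(2305390 - (567 - 619372)) = -1210278/(2305390 - 1*(-618805)) = -1210278/(2305390 + 618805) = -1210278/2924195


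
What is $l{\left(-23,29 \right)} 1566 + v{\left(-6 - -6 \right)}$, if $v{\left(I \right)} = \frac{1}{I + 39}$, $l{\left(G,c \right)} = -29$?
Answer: $- \frac{1771145}{39} \approx -45414.0$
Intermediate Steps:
$v{\left(I \right)} = \frac{1}{39 + I}$
$l{\left(-23,29 \right)} 1566 + v{\left(-6 - -6 \right)} = \left(-29\right) 1566 + \frac{1}{39 - 0} = -45414 + \frac{1}{39 + \left(-6 + 6\right)} = -45414 + \frac{1}{39 + 0} = -45414 + \frac{1}{39} = - \frac{1771145}{39}$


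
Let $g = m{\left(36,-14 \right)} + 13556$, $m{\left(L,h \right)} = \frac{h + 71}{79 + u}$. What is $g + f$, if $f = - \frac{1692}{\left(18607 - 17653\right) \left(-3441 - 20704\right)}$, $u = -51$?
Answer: $\frac{485800420757}{35831180} \approx 13558.0$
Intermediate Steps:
$m{\left(L,h \right)} = \frac{71}{28} + \frac{h}{28}$ ($m{\left(L,h \right)} = \frac{h + 71}{79 - 51} = \frac{71 + h}{28} = \left(71 + h\right) \frac{1}{28} = \frac{71}{28} + \frac{h}{28}$)
$g = \frac{379625}{28}$ ($g = \left(\frac{71}{28} + \frac{1}{28} \left(-14\right)\right) + 13556 = \left(\frac{71}{28} - \frac{1}{2}\right) + 13556 = \frac{57}{28} + 13556 = \frac{379625}{28} \approx 13558.0$)
$f = \frac{94}{1279685}$ ($f = - \frac{1692}{954 \left(-24145\right)} = - \frac{1692}{-23034330} = \left(-1692\right) \left(- \frac{1}{23034330}\right) = \frac{94}{1279685} \approx 7.3456 \cdot 10^{-5}$)
$g + f = \frac{379625}{28} + \frac{94}{1279685} = \frac{485800420757}{35831180}$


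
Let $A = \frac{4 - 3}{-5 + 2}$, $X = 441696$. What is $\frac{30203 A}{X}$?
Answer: $- \frac{30203}{1325088} \approx -0.022793$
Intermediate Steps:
$A = - \frac{1}{3}$ ($A = 1 \frac{1}{-3} = 1 \left(- \frac{1}{3}\right) = - \frac{1}{3} \approx -0.33333$)
$\frac{30203 A}{X} = \frac{30203 \left(- \frac{1}{3}\right)}{441696} = \left(- \frac{30203}{3}\right) \frac{1}{441696} = - \frac{30203}{1325088}$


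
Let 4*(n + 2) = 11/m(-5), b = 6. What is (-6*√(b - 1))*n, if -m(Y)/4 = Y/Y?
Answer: 129*√5/8 ≈ 36.057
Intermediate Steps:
m(Y) = -4 (m(Y) = -4*Y/Y = -4*1 = -4)
n = -43/16 (n = -2 + (11/(-4))/4 = -2 + (11*(-¼))/4 = -2 + (¼)*(-11/4) = -2 - 11/16 = -43/16 ≈ -2.6875)
(-6*√(b - 1))*n = -6*√(6 - 1)*(-43/16) = -6*√5*(-43/16) = 129*√5/8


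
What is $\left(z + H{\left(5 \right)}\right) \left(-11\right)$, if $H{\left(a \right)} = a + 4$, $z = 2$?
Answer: $-121$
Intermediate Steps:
$H{\left(a \right)} = 4 + a$
$\left(z + H{\left(5 \right)}\right) \left(-11\right) = \left(2 + \left(4 + 5\right)\right) \left(-11\right) = \left(2 + 9\right) \left(-11\right) = 11 \left(-11\right) = -121$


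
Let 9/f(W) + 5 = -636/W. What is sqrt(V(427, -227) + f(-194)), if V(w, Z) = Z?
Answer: I*sqrt(6476594)/167 ≈ 15.239*I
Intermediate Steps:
f(W) = 9/(-5 - 636/W)
sqrt(V(427, -227) + f(-194)) = sqrt(-227 - 9*(-194)/(636 + 5*(-194))) = sqrt(-227 - 9*(-194)/(636 - 970)) = sqrt(-227 - 9*(-194)/(-334)) = sqrt(-227 - 9*(-194)*(-1/334)) = sqrt(-227 - 873/167) = sqrt(-38782/167) = I*sqrt(6476594)/167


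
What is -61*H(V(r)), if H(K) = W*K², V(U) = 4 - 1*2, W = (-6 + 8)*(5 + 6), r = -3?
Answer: -5368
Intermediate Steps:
W = 22 (W = 2*11 = 22)
V(U) = 2 (V(U) = 4 - 2 = 2)
H(K) = 22*K²
-61*H(V(r)) = -1342*2² = -1342*4 = -61*88 = -5368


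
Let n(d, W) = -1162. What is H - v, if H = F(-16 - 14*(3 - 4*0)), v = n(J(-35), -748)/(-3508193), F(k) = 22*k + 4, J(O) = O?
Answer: -4462422658/3508193 ≈ -1272.0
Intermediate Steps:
F(k) = 4 + 22*k
v = 1162/3508193 (v = -1162/(-3508193) = -1162*(-1/3508193) = 1162/3508193 ≈ 0.00033122)
H = -1272 (H = 4 + 22*(-16 - 14*(3 - 4*0)) = 4 + 22*(-16 - 14*(3 + 0)) = 4 + 22*(-16 - 14*3) = 4 + 22*(-16 - 42) = 4 + 22*(-58) = 4 - 1276 = -1272)
H - v = -1272 - 1*1162/3508193 = -1272 - 1162/3508193 = -4462422658/3508193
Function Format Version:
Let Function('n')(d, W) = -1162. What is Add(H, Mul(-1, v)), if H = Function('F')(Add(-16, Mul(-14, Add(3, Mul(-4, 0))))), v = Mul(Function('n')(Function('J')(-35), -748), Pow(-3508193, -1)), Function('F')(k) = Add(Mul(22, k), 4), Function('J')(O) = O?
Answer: Rational(-4462422658, 3508193) ≈ -1272.0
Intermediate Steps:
Function('F')(k) = Add(4, Mul(22, k))
v = Rational(1162, 3508193) (v = Mul(-1162, Pow(-3508193, -1)) = Mul(-1162, Rational(-1, 3508193)) = Rational(1162, 3508193) ≈ 0.00033122)
H = -1272 (H = Add(4, Mul(22, Add(-16, Mul(-14, Add(3, Mul(-4, 0)))))) = Add(4, Mul(22, Add(-16, Mul(-14, Add(3, 0))))) = Add(4, Mul(22, Add(-16, Mul(-14, 3)))) = Add(4, Mul(22, Add(-16, -42))) = Add(4, Mul(22, -58)) = Add(4, -1276) = -1272)
Add(H, Mul(-1, v)) = Add(-1272, Mul(-1, Rational(1162, 3508193))) = Add(-1272, Rational(-1162, 3508193)) = Rational(-4462422658, 3508193)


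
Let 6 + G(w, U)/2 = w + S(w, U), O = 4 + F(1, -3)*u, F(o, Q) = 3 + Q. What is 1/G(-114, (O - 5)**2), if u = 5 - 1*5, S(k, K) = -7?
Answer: -1/254 ≈ -0.0039370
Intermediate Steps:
u = 0 (u = 5 - 5 = 0)
O = 4 (O = 4 + (3 - 3)*0 = 4 + 0*0 = 4 + 0 = 4)
G(w, U) = -26 + 2*w (G(w, U) = -12 + 2*(w - 7) = -12 + 2*(-7 + w) = -12 + (-14 + 2*w) = -26 + 2*w)
1/G(-114, (O - 5)**2) = 1/(-26 + 2*(-114)) = 1/(-26 - 228) = 1/(-254) = -1/254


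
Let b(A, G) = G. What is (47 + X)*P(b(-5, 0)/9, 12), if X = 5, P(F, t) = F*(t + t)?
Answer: 0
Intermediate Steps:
P(F, t) = 2*F*t (P(F, t) = F*(2*t) = 2*F*t)
(47 + X)*P(b(-5, 0)/9, 12) = (47 + 5)*(2*(0/9)*12) = 52*(2*(0*(⅑))*12) = 52*(2*0*12) = 52*0 = 0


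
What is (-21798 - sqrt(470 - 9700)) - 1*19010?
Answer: -40808 - I*sqrt(9230) ≈ -40808.0 - 96.073*I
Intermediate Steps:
(-21798 - sqrt(470 - 9700)) - 1*19010 = (-21798 - sqrt(-9230)) - 19010 = (-21798 - I*sqrt(9230)) - 19010 = -40808 - I*sqrt(9230)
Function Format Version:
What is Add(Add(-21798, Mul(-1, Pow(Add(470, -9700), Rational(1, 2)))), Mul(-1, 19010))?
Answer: Add(-40808, Mul(-1, I, Pow(9230, Rational(1, 2)))) ≈ Add(-40808., Mul(-96.073, I))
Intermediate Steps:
Add(Add(-21798, Mul(-1, Pow(Add(470, -9700), Rational(1, 2)))), Mul(-1, 19010)) = Add(Add(-21798, Mul(-1, Pow(-9230, Rational(1, 2)))), -19010) = Add(Add(-21798, Mul(-1, Mul(I, Pow(9230, Rational(1, 2))))), -19010) = Add(Add(-21798, Mul(-1, I, Pow(9230, Rational(1, 2)))), -19010) = Add(-40808, Mul(-1, I, Pow(9230, Rational(1, 2))))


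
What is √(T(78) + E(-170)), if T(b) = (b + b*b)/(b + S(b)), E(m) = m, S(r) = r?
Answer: 3*I*√58/2 ≈ 11.424*I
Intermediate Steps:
T(b) = (b + b²)/(2*b) (T(b) = (b + b*b)/(b + b) = (b + b²)/((2*b)) = (b + b²)*(1/(2*b)) = (b + b²)/(2*b))
√(T(78) + E(-170)) = √((½ + (½)*78) - 170) = √((½ + 39) - 170) = √(79/2 - 170) = √(-261/2) = 3*I*√58/2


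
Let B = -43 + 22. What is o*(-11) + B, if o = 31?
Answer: -362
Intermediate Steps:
B = -21
o*(-11) + B = 31*(-11) - 21 = -341 - 21 = -362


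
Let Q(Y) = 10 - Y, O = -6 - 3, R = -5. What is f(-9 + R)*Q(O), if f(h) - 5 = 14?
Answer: 361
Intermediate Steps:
f(h) = 19 (f(h) = 5 + 14 = 19)
O = -9
f(-9 + R)*Q(O) = 19*(10 - 1*(-9)) = 19*(10 + 9) = 19*19 = 361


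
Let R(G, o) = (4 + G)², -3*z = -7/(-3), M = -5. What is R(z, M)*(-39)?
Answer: -10933/27 ≈ -404.93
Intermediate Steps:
z = -7/9 (z = -(-7)/(3*(-3)) = -(-7)*(-1)/(3*3) = -⅓*7/3 = -7/9 ≈ -0.77778)
R(z, M)*(-39) = (4 - 7/9)²*(-39) = (29/9)²*(-39) = (841/81)*(-39) = -10933/27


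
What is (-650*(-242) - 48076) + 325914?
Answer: 435138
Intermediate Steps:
(-650*(-242) - 48076) + 325914 = (157300 - 48076) + 325914 = 109224 + 325914 = 435138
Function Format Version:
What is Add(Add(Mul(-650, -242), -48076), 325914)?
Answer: 435138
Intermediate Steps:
Add(Add(Mul(-650, -242), -48076), 325914) = Add(Add(157300, -48076), 325914) = Add(109224, 325914) = 435138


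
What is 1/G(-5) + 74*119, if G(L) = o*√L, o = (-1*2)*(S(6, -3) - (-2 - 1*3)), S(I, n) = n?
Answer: 8806 + I*√5/20 ≈ 8806.0 + 0.1118*I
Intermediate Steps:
o = -4 (o = (-1*2)*(-3 - (-2 - 1*3)) = -2*(-3 - (-2 - 3)) = -2*(-3 - 1*(-5)) = -2*(-3 + 5) = -2*2 = -4)
G(L) = -4*√L
1/G(-5) + 74*119 = 1/(-4*I*√5) + 74*119 = 1/(-4*I*√5) + 8806 = I*√5/20 + 8806 = 8806 + I*√5/20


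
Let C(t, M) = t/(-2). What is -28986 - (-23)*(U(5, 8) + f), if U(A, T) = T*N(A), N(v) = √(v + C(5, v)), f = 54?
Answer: -27744 + 92*√10 ≈ -27453.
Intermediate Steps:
C(t, M) = -t/2 (C(t, M) = t*(-½) = -t/2)
N(v) = √(-5/2 + v) (N(v) = √(v - ½*5) = √(v - 5/2) = √(-5/2 + v))
U(A, T) = T*√(-10 + 4*A)/2 (U(A, T) = T*(√(-10 + 4*A)/2) = T*√(-10 + 4*A)/2)
-28986 - (-23)*(U(5, 8) + f) = -28986 - (-23)*((½)*8*√(-10 + 4*5) + 54) = -28986 - (-23)*((½)*8*√(-10 + 20) + 54) = -28986 - (-23)*((½)*8*√10 + 54) = -28986 - (-23)*(4*√10 + 54) = -28986 - (-23)*(54 + 4*√10) = -28986 - (-1242 - 92*√10) = -28986 + (1242 + 92*√10) = -27744 + 92*√10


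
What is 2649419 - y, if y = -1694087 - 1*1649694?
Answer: 5993200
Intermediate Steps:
y = -3343781 (y = -1694087 - 1649694 = -3343781)
2649419 - y = 2649419 - 1*(-3343781) = 2649419 + 3343781 = 5993200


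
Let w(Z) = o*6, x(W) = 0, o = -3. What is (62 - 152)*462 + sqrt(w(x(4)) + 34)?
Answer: -41576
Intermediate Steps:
w(Z) = -18 (w(Z) = -3*6 = -18)
(62 - 152)*462 + sqrt(w(x(4)) + 34) = (62 - 152)*462 + sqrt(-18 + 34) = -90*462 + sqrt(16) = -41580 + 4 = -41576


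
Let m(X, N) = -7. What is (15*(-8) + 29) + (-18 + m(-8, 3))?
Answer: -116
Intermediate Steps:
(15*(-8) + 29) + (-18 + m(-8, 3)) = (15*(-8) + 29) + (-18 - 7) = (-120 + 29) - 25 = -91 - 25 = -116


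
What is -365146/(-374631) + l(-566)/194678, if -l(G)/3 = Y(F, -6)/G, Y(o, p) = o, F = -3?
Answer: 40234612059529/41279746220988 ≈ 0.97468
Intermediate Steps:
l(G) = 9/G (l(G) = -(-9)/G = 9/G)
-365146/(-374631) + l(-566)/194678 = -365146/(-374631) + (9/(-566))/194678 = -365146*(-1/374631) + (9*(-1/566))*(1/194678) = 365146/374631 - 9/566*1/194678 = 365146/374631 - 9/110187748 = 40234612059529/41279746220988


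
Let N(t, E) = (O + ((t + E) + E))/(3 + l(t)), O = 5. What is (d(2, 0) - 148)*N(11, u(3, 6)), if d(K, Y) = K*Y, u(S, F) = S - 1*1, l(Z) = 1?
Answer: -740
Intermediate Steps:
u(S, F) = -1 + S (u(S, F) = S - 1 = -1 + S)
N(t, E) = 5/4 + E/2 + t/4 (N(t, E) = (5 + ((t + E) + E))/(3 + 1) = (5 + ((E + t) + E))/4 = (5 + (t + 2*E))*(¼) = (5 + t + 2*E)*(¼) = 5/4 + E/2 + t/4)
(d(2, 0) - 148)*N(11, u(3, 6)) = (2*0 - 148)*(5/4 + (-1 + 3)/2 + (¼)*11) = (0 - 148)*(5/4 + (½)*2 + 11/4) = -148*(5/4 + 1 + 11/4) = -148*5 = -740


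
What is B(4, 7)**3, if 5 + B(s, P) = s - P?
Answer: -512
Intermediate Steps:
B(s, P) = -5 + s - P (B(s, P) = -5 + (s - P) = -5 + s - P)
B(4, 7)**3 = (-5 + 4 - 1*7)**3 = (-5 + 4 - 7)**3 = (-8)**3 = -512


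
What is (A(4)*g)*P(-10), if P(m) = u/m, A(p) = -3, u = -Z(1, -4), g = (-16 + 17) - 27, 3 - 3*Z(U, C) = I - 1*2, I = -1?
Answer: 78/5 ≈ 15.600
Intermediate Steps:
Z(U, C) = 2 (Z(U, C) = 1 - (-1 - 1*2)/3 = 1 - (-1 - 2)/3 = 1 - ⅓*(-3) = 1 + 1 = 2)
g = -26 (g = 1 - 27 = -26)
u = -2 (u = -1*2 = -2)
P(m) = -2/m
(A(4)*g)*P(-10) = (-3*(-26))*(-2/(-10)) = 78*(-2*(-⅒)) = 78*(⅕) = 78/5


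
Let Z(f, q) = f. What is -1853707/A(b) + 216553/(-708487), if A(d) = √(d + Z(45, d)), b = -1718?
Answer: -216553/708487 + 1853707*I*√1673/1673 ≈ -0.30566 + 45320.0*I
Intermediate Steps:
A(d) = √(45 + d) (A(d) = √(d + 45) = √(45 + d))
-1853707/A(b) + 216553/(-708487) = -1853707/√(45 - 1718) + 216553/(-708487) = -1853707*(-I*√1673/1673) + 216553*(-1/708487) = -1853707*(-I*√1673/1673) - 216553/708487 = -(-1853707)*I*√1673/1673 - 216553/708487 = 1853707*I*√1673/1673 - 216553/708487 = -216553/708487 + 1853707*I*√1673/1673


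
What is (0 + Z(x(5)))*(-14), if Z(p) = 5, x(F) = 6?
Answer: -70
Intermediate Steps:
(0 + Z(x(5)))*(-14) = (0 + 5)*(-14) = 5*(-14) = -70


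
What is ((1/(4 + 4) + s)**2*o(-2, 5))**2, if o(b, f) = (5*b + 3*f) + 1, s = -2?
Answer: 455625/1024 ≈ 444.95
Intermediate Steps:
o(b, f) = 1 + 3*f + 5*b (o(b, f) = (3*f + 5*b) + 1 = 1 + 3*f + 5*b)
((1/(4 + 4) + s)**2*o(-2, 5))**2 = ((1/(4 + 4) - 2)**2*(1 + 3*5 + 5*(-2)))**2 = ((1/8 - 2)**2*(1 + 15 - 10))**2 = ((1/8 - 2)**2*6)**2 = ((-15/8)**2*6)**2 = ((225/64)*6)**2 = (675/32)**2 = 455625/1024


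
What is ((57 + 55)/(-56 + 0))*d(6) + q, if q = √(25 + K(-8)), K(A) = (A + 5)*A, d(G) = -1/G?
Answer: 22/3 ≈ 7.3333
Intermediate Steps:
K(A) = A*(5 + A) (K(A) = (5 + A)*A = A*(5 + A))
q = 7 (q = √(25 - 8*(5 - 8)) = √(25 - 8*(-3)) = √(25 + 24) = √49 = 7)
((57 + 55)/(-56 + 0))*d(6) + q = ((57 + 55)/(-56 + 0))*(-1/6) + 7 = (112/(-56))*(-1*⅙) + 7 = (112*(-1/56))*(-⅙) + 7 = -2*(-⅙) + 7 = ⅓ + 7 = 22/3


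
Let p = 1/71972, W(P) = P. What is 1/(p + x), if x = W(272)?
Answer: 71972/19576385 ≈ 0.0036765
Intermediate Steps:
x = 272
p = 1/71972 ≈ 1.3894e-5
1/(p + x) = 1/(1/71972 + 272) = 1/(19576385/71972) = 71972/19576385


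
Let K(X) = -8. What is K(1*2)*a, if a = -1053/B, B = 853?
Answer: 8424/853 ≈ 9.8757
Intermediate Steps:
a = -1053/853 ≈ -1.2345
K(1*2)*a = -8*(-1053/853) = 8424/853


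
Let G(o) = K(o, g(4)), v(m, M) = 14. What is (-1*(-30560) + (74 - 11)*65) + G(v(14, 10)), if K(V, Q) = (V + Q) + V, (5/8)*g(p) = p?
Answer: 173447/5 ≈ 34689.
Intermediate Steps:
g(p) = 8*p/5
K(V, Q) = Q + 2*V (K(V, Q) = (Q + V) + V = Q + 2*V)
G(o) = 32/5 + 2*o (G(o) = (8/5)*4 + 2*o = 32/5 + 2*o)
(-1*(-30560) + (74 - 11)*65) + G(v(14, 10)) = (-1*(-30560) + (74 - 11)*65) + (32/5 + 2*14) = (30560 + 63*65) + (32/5 + 28) = (30560 + 4095) + 172/5 = 34655 + 172/5 = 173447/5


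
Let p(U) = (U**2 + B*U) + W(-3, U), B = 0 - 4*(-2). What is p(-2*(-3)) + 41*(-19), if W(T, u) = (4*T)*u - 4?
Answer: -771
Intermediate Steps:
W(T, u) = -4 + 4*T*u (W(T, u) = 4*T*u - 4 = -4 + 4*T*u)
B = 8 (B = 0 + 8 = 8)
p(U) = -4 + U**2 - 4*U (p(U) = (U**2 + 8*U) + (-4 + 4*(-3)*U) = (U**2 + 8*U) + (-4 - 12*U) = -4 + U**2 - 4*U)
p(-2*(-3)) + 41*(-19) = (-4 + (-2*(-3))**2 - (-8)*(-3)) + 41*(-19) = (-4 + 6**2 - 4*6) - 779 = (-4 + 36 - 24) - 779 = 8 - 779 = -771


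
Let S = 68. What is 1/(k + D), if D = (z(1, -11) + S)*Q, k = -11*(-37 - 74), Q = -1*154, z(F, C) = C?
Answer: -1/7557 ≈ -0.00013233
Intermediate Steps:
Q = -154
k = 1221 (k = -11*(-111) = 1221)
D = -8778 (D = (-11 + 68)*(-154) = 57*(-154) = -8778)
1/(k + D) = 1/(1221 - 8778) = 1/(-7557) = -1/7557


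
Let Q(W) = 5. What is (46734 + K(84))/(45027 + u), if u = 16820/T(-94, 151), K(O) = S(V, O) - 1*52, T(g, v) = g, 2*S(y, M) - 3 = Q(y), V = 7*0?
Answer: 2194242/2107859 ≈ 1.0410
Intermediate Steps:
V = 0
S(y, M) = 4 (S(y, M) = 3/2 + (1/2)*5 = 3/2 + 5/2 = 4)
K(O) = -48 (K(O) = 4 - 1*52 = 4 - 52 = -48)
u = -8410/47 (u = 16820/(-94) = 16820*(-1/94) = -8410/47 ≈ -178.94)
(46734 + K(84))/(45027 + u) = (46734 - 48)/(45027 - 8410/47) = 46686/(2107859/47) = 46686*(47/2107859) = 2194242/2107859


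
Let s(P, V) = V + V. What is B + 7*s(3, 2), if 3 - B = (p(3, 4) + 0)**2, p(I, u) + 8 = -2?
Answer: -69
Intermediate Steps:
p(I, u) = -10 (p(I, u) = -8 - 2 = -10)
s(P, V) = 2*V
B = -97 (B = 3 - (-10 + 0)**2 = 3 - 1*(-10)**2 = 3 - 1*100 = 3 - 100 = -97)
B + 7*s(3, 2) = -97 + 7*(2*2) = -97 + 7*4 = -97 + 28 = -69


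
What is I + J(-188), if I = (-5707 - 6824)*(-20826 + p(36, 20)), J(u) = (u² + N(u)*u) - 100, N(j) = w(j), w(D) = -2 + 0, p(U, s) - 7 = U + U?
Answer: 260016277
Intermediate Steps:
p(U, s) = 7 + 2*U (p(U, s) = 7 + (U + U) = 7 + 2*U)
w(D) = -2
N(j) = -2
J(u) = -100 + u² - 2*u (J(u) = (u² - 2*u) - 100 = -100 + u² - 2*u)
I = 259980657 (I = (-5707 - 6824)*(-20826 + (7 + 2*36)) = -12531*(-20826 + (7 + 72)) = -12531*(-20826 + 79) = -12531*(-20747) = 259980657)
I + J(-188) = 259980657 + (-100 + (-188)² - 2*(-188)) = 259980657 + (-100 + 35344 + 376) = 259980657 + 35620 = 260016277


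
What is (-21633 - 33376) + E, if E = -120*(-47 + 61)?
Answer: -56689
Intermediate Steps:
E = -1680 (E = -120*14 = -1680)
(-21633 - 33376) + E = (-21633 - 33376) - 1680 = -55009 - 1680 = -56689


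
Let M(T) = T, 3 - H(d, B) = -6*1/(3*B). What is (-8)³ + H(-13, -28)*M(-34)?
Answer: -4281/7 ≈ -611.57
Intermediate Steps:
H(d, B) = 3 + 2/B (H(d, B) = 3 - (-6)/(B*3) = 3 - (-6)/(3*B) = 3 - (-6)*1/(3*B) = 3 - (-2)/B = 3 + 2/B)
(-8)³ + H(-13, -28)*M(-34) = (-8)³ + (3 + 2/(-28))*(-34) = -512 + (3 + 2*(-1/28))*(-34) = -512 + (3 - 1/14)*(-34) = -512 + (41/14)*(-34) = -512 - 697/7 = -4281/7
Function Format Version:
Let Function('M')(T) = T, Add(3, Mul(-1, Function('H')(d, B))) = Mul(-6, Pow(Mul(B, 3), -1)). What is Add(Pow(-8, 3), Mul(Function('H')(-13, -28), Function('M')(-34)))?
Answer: Rational(-4281, 7) ≈ -611.57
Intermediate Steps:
Function('H')(d, B) = Add(3, Mul(2, Pow(B, -1))) (Function('H')(d, B) = Add(3, Mul(-1, Mul(-6, Pow(Mul(B, 3), -1)))) = Add(3, Mul(-1, Mul(-6, Pow(Mul(3, B), -1)))) = Add(3, Mul(-1, Mul(-6, Mul(Rational(1, 3), Pow(B, -1))))) = Add(3, Mul(-1, Mul(-2, Pow(B, -1)))) = Add(3, Mul(2, Pow(B, -1))))
Add(Pow(-8, 3), Mul(Function('H')(-13, -28), Function('M')(-34))) = Add(Pow(-8, 3), Mul(Add(3, Mul(2, Pow(-28, -1))), -34)) = Add(-512, Mul(Add(3, Mul(2, Rational(-1, 28))), -34)) = Add(-512, Mul(Add(3, Rational(-1, 14)), -34)) = Add(-512, Mul(Rational(41, 14), -34)) = Add(-512, Rational(-697, 7)) = Rational(-4281, 7)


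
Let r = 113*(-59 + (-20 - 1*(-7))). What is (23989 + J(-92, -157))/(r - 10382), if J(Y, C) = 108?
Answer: -24097/18518 ≈ -1.3013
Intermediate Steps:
r = -8136 (r = 113*(-59 + (-20 + 7)) = 113*(-59 - 13) = 113*(-72) = -8136)
(23989 + J(-92, -157))/(r - 10382) = (23989 + 108)/(-8136 - 10382) = 24097/(-18518) = 24097*(-1/18518) = -24097/18518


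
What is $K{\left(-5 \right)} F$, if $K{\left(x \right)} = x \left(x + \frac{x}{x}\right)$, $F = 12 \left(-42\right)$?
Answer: $-10080$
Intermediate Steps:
$F = -504$
$K{\left(x \right)} = x \left(1 + x\right)$ ($K{\left(x \right)} = x \left(x + 1\right) = x \left(1 + x\right)$)
$K{\left(-5 \right)} F = - 5 \left(1 - 5\right) \left(-504\right) = \left(-5\right) \left(-4\right) \left(-504\right) = 20 \left(-504\right) = -10080$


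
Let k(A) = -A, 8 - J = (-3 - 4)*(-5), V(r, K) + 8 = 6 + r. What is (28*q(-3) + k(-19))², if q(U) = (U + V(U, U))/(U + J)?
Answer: 157609/225 ≈ 700.48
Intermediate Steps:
V(r, K) = -2 + r (V(r, K) = -8 + (6 + r) = -2 + r)
J = -27 (J = 8 - (-3 - 4)*(-5) = 8 - (-7)*(-5) = 8 - 1*35 = 8 - 35 = -27)
q(U) = (-2 + 2*U)/(-27 + U) (q(U) = (U + (-2 + U))/(U - 27) = (-2 + 2*U)/(-27 + U))
(28*q(-3) + k(-19))² = (28*(2*(-1 - 3)/(-27 - 3)) - 1*(-19))² = (28*(2*(-4)/(-30)) + 19)² = (28*(2*(-1/30)*(-4)) + 19)² = (28*(4/15) + 19)² = (112/15 + 19)² = (397/15)² = 157609/225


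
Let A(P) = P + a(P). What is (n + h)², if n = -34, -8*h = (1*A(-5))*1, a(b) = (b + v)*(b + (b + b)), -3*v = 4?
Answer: 32761/16 ≈ 2047.6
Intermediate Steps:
v = -4/3 (v = -⅓*4 = -4/3 ≈ -1.3333)
a(b) = 3*b*(-4/3 + b) (a(b) = (b - 4/3)*(b + (b + b)) = (-4/3 + b)*(b + 2*b) = (-4/3 + b)*(3*b) = 3*b*(-4/3 + b))
A(P) = P + P*(-4 + 3*P)
h = -45/4 (h = -1*(3*(-5)*(-1 - 5))/8 = -1*(3*(-5)*(-6))/8 = -1*90/8 = -45/4 ≈ -11.250)
(n + h)² = (-34 - 45/4)² = (-181/4)² = 32761/16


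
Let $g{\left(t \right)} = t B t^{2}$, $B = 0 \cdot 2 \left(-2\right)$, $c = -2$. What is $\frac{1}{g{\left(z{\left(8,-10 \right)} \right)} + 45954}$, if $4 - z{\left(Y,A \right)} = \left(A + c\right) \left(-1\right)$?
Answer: $\frac{1}{45954} \approx 2.1761 \cdot 10^{-5}$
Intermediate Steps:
$B = 0$ ($B = 0 \left(-2\right) = 0$)
$z{\left(Y,A \right)} = 2 + A$ ($z{\left(Y,A \right)} = 4 - \left(A - 2\right) \left(-1\right) = 4 - \left(-2 + A\right) \left(-1\right) = 4 - \left(2 - A\right) = 4 + \left(-2 + A\right) = 2 + A$)
$g{\left(t \right)} = 0$ ($g{\left(t \right)} = t 0 t^{2} = 0 t^{2} = 0$)
$\frac{1}{g{\left(z{\left(8,-10 \right)} \right)} + 45954} = \frac{1}{0 + 45954} = \frac{1}{45954}$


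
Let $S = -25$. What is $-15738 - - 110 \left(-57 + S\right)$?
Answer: $-24758$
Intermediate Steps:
$-15738 - - 110 \left(-57 + S\right) = -15738 - - 110 \left(-57 - 25\right) = -15738 - \left(-110\right) \left(-82\right) = -15738 - 9020 = -24758$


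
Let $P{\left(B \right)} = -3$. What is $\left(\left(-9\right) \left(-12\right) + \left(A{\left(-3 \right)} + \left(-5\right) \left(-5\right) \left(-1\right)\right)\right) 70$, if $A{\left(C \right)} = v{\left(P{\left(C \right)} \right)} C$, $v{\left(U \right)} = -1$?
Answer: $6020$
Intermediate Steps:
$A{\left(C \right)} = - C$
$\left(\left(-9\right) \left(-12\right) + \left(A{\left(-3 \right)} + \left(-5\right) \left(-5\right) \left(-1\right)\right)\right) 70 = \left(\left(-9\right) \left(-12\right) + \left(\left(-1\right) \left(-3\right) + \left(-5\right) \left(-5\right) \left(-1\right)\right)\right) 70 = \left(108 + \left(3 + 25 \left(-1\right)\right)\right) 70 = \left(108 + \left(3 - 25\right)\right) 70 = \left(108 - 22\right) 70 = 86 \cdot 70 = 6020$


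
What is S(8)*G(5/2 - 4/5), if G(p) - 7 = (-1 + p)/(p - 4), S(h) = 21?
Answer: 3234/23 ≈ 140.61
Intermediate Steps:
G(p) = 7 + (-1 + p)/(-4 + p) (G(p) = 7 + (-1 + p)/(p - 4) = 7 + (-1 + p)/(-4 + p))
S(8)*G(5/2 - 4/5) = 21*((-29 + 8*(5/2 - 4/5))/(-4 + (5/2 - 4/5))) = 21*((-29 + 8*(5*(½) - 4*⅕))/(-4 + (5*(½) - 4*⅕))) = 21*((-29 + 8*(5/2 - ⅘))/(-4 + (5/2 - ⅘))) = 21*((-29 + 8*(17/10))/(-4 + 17/10)) = 21*((-29 + 68/5)/(-23/10)) = 21*(-10/23*(-77/5)) = 21*(154/23) = 3234/23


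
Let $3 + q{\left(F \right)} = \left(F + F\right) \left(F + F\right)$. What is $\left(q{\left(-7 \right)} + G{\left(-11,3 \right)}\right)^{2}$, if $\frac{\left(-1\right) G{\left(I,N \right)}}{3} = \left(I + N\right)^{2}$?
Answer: $1$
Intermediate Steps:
$q{\left(F \right)} = -3 + 4 F^{2}$ ($q{\left(F \right)} = -3 + \left(F + F\right) \left(F + F\right) = -3 + 2 F 2 F = -3 + 4 F^{2}$)
$G{\left(I,N \right)} = - 3 \left(I + N\right)^{2}$
$\left(q{\left(-7 \right)} + G{\left(-11,3 \right)}\right)^{2} = \left(\left(-3 + 4 \left(-7\right)^{2}\right) - 3 \left(-11 + 3\right)^{2}\right)^{2} = \left(\left(-3 + 4 \cdot 49\right) - 3 \left(-8\right)^{2}\right)^{2} = \left(\left(-3 + 196\right) - 192\right)^{2} = \left(193 - 192\right)^{2} = 1^{2} = 1$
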